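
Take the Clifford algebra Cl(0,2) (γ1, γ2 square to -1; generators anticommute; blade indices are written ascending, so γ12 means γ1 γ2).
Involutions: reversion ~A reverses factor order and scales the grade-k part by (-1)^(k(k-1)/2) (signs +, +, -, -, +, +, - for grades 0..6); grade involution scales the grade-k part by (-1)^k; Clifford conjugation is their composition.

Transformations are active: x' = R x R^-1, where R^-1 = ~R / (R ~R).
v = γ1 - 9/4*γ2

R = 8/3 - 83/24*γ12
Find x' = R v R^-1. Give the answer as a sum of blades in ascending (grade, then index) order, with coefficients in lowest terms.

~R = 8/3 + 83/24*γ12, and R ~R = 10985/576, so R^-1 = ~R / (10985/576).
R v = -491/96*γ1 - 227/24*γ2
Answer: -26697/10985*γ1 - 17359/43940*γ2


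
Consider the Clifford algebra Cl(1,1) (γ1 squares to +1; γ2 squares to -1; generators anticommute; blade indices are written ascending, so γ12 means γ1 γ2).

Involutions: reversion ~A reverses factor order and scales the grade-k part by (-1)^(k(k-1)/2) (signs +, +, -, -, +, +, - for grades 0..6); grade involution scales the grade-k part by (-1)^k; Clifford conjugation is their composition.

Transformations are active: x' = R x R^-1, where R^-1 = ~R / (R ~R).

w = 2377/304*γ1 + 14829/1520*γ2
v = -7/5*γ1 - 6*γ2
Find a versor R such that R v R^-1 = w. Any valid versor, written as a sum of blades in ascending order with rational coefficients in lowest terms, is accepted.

Since q(v) = q(w) = -851/25, the sum R = v + w = 9757/1520*γ1 + 5709/1520*γ2 does the job whenever invertible.
Answer: 9757/1520*γ1 + 5709/1520*γ2


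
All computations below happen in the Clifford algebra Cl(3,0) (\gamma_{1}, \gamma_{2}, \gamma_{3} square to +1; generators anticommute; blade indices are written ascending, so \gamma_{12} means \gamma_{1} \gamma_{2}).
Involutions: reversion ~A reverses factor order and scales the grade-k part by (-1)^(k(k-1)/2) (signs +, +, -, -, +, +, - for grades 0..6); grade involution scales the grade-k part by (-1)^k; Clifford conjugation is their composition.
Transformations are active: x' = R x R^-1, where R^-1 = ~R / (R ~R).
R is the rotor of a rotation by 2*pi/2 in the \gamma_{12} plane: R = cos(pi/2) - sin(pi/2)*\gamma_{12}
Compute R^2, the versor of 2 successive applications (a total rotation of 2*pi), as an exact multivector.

The rotor phase is half the rotation angle and phases add under composition, so 2 steps in the \gamma_{12} plane accumulate phase 2*(pi/2) = \pi: R^2 = cos(\pi) - sin(\pi)*\gamma_{12}.
cos(\pi) = -1 and sin(\pi) = 0, so R^2 = -1. The total rotation 2*pi is 1 full turn, so every vector returns to itself, yet the rotor is -1, on the OTHER sheet of the double cover (an odd number of 2*pi turns).
Answer: -1


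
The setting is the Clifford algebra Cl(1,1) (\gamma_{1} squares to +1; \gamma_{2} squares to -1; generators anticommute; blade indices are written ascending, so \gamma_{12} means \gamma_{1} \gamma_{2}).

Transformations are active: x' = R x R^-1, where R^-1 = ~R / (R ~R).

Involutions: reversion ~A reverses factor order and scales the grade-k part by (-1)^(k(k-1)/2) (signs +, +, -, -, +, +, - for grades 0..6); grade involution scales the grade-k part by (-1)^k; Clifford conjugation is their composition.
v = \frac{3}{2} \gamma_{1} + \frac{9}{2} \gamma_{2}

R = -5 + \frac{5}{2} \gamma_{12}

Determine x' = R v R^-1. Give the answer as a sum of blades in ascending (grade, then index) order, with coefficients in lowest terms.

~R = -5 - \frac{5}{2} \gamma_{12}, and R ~R = \frac{75}{4}, so R^-1 = ~R / (\frac{75}{4}).
R v = -\frac{75}{4} \gamma_{1} - \frac{105}{4} \gamma_{2}
Answer: \frac{17}{2} \gamma_{1} + \frac{19}{2} \gamma_{2}


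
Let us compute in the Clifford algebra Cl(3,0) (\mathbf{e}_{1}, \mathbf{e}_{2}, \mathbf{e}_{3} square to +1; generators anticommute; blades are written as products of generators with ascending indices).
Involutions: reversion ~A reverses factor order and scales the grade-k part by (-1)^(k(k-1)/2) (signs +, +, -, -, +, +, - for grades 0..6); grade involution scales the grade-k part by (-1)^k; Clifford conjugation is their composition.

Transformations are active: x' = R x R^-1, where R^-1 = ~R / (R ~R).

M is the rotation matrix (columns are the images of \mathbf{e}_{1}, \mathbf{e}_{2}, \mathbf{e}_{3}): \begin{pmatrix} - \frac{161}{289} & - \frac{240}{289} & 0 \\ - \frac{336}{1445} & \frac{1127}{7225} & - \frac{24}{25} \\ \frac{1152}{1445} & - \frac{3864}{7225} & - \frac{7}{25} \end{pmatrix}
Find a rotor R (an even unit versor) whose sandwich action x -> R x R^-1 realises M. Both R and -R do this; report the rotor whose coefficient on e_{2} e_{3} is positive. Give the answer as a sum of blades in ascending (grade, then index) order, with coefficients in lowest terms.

Method: write R = a + b12*e_{1} e_{2} + b13*e_{1} e_{3} + b23*e_{2} e_{3} with a^2 + b12^2 + b13^2 + b23^2 = 1 (so R^-1 = ~R). Expanding the columns R e_j ~R gives tr M = 4a^2 - 1 and, from the antisymmetric part, M21 - M12 = -4a*b12, M13 - M31 = 4a*b13, M32 - M23 = -4a*b23.
Here tr M = -\frac{4921}{7225}, so a^2 = (1 + tr M)/4 = \frac{576}{7225} and a = ±\frac{24}{85}. Taking a = \frac{24}{85}: M21 - M12 = \frac{864}{1445}, M13 - M31 = -\frac{1152}{1445}, M32 - M23 = \frac{3072}{7225}, giving b12 = -\frac{9}{17}, b13 = -\frac{12}{17}, b23 = -\frac{32}{85}, i.e. R = \frac{24}{85} - \frac{9}{17} e_{1} e_{2} - \frac{12}{17} e_{1} e_{3} - \frac{32}{85} e_{2} e_{3}.
Its e_{2} e_{3} coefficient is negative, so report the other preimage -R.
Answer: -\frac{24}{85} + \frac{9}{17} e_{1} e_{2} + \frac{12}{17} e_{1} e_{3} + \frac{32}{85} e_{2} e_{3}. Why the constraint matters: R and -R act identically through the sandwich — M has trace -\frac{4921}{7225} either way — so only the sign condition on e_{2} e_{3} picks one of the two preimages.


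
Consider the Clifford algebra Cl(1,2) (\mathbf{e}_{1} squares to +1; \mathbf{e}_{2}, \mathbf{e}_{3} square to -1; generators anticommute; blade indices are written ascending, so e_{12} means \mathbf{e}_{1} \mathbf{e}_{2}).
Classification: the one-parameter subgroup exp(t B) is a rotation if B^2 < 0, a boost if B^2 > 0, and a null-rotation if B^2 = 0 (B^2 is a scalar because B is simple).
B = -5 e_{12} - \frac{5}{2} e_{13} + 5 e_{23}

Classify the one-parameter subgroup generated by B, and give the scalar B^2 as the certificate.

B^2 term by term: the squares give (-5)^2*(e_{12})^2 + (-\frac{5}{2})^2*(e_{13})^2 + (5)^2*(e_{23})^2 = 25*(+1) + \frac{25}{4}*(+1) + 25*(-1) = \frac{25}{4} (each basis 2-blade squares to minus the product of its generators' squares); cross terms between blades sharing an index anticommute and cancel. So B^2 = \frac{25}{4}.
Answer: boost, certificate B^2 = \frac{25}{4}. Key observation: B^2 = \frac{25}{4} is a conjugation invariant, so its sign decides the class regardless of the surface form of B.


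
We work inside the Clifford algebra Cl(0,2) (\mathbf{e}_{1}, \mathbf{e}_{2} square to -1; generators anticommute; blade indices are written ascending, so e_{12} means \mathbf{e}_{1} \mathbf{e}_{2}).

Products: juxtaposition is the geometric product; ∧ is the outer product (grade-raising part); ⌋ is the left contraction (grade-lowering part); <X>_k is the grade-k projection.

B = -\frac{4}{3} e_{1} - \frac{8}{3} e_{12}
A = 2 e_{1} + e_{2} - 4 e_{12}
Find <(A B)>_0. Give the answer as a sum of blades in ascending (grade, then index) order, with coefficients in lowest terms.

step 1: -8 - \frac{8}{3} e_{1} + \frac{32}{3} e_{2} + \frac{4}{3} e_{12}
step 2: -8
Answer: -8


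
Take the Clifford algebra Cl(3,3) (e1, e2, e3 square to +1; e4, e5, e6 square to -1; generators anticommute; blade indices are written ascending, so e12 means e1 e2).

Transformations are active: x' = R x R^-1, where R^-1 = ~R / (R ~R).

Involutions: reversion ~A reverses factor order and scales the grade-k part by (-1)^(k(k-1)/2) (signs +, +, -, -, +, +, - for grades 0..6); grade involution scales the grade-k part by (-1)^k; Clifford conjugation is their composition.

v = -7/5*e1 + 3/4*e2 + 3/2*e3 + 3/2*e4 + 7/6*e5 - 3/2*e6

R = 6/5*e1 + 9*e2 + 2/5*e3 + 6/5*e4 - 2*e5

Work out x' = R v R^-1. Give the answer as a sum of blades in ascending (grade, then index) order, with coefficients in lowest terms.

~R = 6/5*e1 + 9*e2 + 2/5*e3 + 6/5*e4 - 2*e5, and R ~R = 1929/25, so R^-1 = ~R / (1929/25).
R v = 1861/300 + 27/2*e12 + 59/25*e13 + 87/25*e14 - 7/5*e15 - 9/5*e16 + 66/5*e23 + 63/5*e24 + 12*e25 - 27/2*e26 - 6/5*e34 + 52/15*e35 - 3/5*e36 + 22/5*e45 - 9/5*e46 + 3*e56
Answer: 15364/9645*e1 + 1793/2572*e2 - 83083/57870*e3 - 25213/19290*e4 - 17225/11574*e5 + 3/2*e6


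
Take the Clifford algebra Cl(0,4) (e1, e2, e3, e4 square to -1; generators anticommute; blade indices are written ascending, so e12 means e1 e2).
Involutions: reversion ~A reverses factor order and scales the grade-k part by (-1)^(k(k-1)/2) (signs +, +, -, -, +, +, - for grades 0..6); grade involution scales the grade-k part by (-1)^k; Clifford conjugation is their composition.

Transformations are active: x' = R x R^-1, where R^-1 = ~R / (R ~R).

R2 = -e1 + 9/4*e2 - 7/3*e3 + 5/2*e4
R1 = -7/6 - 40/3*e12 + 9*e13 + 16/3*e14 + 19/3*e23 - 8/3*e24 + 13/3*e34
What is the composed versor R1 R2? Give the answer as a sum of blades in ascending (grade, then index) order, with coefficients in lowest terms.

Distribute over the terms of R2 (each basis-blade product reordered to ascending indices, repeated generators contracted through their squares):
R1 (-e1) = 7/6*e1 + 40/3*e2 - 9*e3 - 16/3*e4 - 19/3*e123 + 8/3*e124 - 13/3*e134
R1 (9/4*e2) = 30*e1 - 21/8*e2 + 57/4*e3 - 6*e4 - 81/4*e123 - 12*e124 + 39/4*e234
R1 (-7/3*e3) = 21*e1 + 133/9*e2 + 49/18*e3 - 91/9*e4 + 280/9*e123 + 112/9*e134 - 56/9*e234
R1 (5/2*e4) = -40/3*e1 + 20/3*e2 - 65/6*e3 - 35/12*e4 - 100/3*e124 + 45/2*e134 + 95/6*e234
Summing the partial products and collecting blades:
Answer: 233/6*e1 + 2315/72*e2 - 103/36*e3 - 877/36*e4 + 163/36*e123 - 128/3*e124 + 551/18*e134 + 697/36*e234


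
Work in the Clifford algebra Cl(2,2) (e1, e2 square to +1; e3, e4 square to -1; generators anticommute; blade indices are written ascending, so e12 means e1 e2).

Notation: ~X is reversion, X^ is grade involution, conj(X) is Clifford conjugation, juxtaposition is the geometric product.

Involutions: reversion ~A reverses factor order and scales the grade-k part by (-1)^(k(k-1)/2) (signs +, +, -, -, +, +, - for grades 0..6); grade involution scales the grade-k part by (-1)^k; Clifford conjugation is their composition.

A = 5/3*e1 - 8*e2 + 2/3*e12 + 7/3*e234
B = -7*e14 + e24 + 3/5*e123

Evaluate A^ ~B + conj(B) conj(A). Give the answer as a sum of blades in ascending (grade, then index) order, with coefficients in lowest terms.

first term: -29/15*e3 - 59/3*e4 + 24/5*e13 - 31/15*e14 + e23 - 14/3*e24 - 49/3*e123 - 163/3*e124
second term: 41/15*e3 + 59/3*e4 - 24/5*e13 + 11/15*e14 - e23 - 14/3*e24 - 49/3*e123 - 163/3*e124
Answer: 4/5*e3 - 4/3*e14 - 28/3*e24 - 98/3*e123 - 326/3*e124


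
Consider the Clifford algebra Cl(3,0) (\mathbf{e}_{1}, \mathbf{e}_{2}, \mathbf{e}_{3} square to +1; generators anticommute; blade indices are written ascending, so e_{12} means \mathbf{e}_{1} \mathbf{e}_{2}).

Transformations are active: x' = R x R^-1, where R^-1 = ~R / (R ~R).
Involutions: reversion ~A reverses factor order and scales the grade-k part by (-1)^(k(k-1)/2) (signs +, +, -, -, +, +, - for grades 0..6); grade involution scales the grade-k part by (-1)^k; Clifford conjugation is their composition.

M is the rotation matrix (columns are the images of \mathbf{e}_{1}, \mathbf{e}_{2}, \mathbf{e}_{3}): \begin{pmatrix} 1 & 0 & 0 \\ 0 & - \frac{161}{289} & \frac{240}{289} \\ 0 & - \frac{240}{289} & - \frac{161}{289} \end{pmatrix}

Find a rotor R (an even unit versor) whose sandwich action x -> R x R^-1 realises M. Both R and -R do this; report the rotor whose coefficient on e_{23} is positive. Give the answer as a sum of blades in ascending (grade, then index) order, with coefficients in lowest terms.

Method: write R = a + b12*e_{12} + b13*e_{13} + b23*e_{23} with a^2 + b12^2 + b13^2 + b23^2 = 1 (so R^-1 = ~R). Expanding the columns R e_j ~R gives tr M = 4a^2 - 1 and, from the antisymmetric part, M21 - M12 = -4a*b12, M13 - M31 = 4a*b13, M32 - M23 = -4a*b23.
Here tr M = -\frac{33}{289}, so a^2 = (1 + tr M)/4 = \frac{64}{289} and a = ±\frac{8}{17}. Taking a = \frac{8}{17}: M21 - M12 = 0, M13 - M31 = 0, M32 - M23 = -\frac{480}{289}, giving b12 = 0, b13 = 0, b23 = \frac{15}{17}, i.e. R = \frac{8}{17} + \frac{15}{17} e_{23}.
Its e_{23} coefficient is already positive.
Answer: \frac{8}{17} + \frac{15}{17} e_{23}. Uniqueness: Spin(3) -> SO(3) maps R and -R to the same rotation of trace -\frac{33}{289}; fixing the sign of the e_{23} coefficient removes the ambiguity.


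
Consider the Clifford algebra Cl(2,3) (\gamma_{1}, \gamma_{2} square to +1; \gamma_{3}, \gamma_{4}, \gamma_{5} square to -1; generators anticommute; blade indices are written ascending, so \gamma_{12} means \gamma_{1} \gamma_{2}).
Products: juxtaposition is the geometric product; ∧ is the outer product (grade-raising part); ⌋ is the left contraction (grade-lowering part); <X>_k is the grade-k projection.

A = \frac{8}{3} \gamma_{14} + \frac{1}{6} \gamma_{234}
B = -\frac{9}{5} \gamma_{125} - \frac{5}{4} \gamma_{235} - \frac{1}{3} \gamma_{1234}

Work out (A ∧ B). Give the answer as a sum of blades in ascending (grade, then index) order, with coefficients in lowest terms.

step 1: -\frac{10}{3} \gamma_{12345}
Answer: -\frac{10}{3} \gamma_{12345}


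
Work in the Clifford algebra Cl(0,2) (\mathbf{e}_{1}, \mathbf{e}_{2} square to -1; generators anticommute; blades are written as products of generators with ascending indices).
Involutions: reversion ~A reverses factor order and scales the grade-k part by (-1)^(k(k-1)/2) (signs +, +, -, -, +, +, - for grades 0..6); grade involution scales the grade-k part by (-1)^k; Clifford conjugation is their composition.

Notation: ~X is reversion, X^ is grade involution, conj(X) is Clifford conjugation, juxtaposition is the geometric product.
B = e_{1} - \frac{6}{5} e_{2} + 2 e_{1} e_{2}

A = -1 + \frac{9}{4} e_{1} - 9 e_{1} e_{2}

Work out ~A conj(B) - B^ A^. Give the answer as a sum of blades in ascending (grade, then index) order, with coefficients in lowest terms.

first term: \frac{81}{4} - \frac{49}{5} e_{1} - \frac{57}{10} e_{2} + \frac{47}{10} e_{1} e_{2}
second term: \frac{63}{4} - \frac{49}{5} e_{1} - \frac{147}{10} e_{2} + \frac{7}{10} e_{1} e_{2}
Answer: \frac{9}{2} + 9 e_{2} + 4 e_{1} e_{2}


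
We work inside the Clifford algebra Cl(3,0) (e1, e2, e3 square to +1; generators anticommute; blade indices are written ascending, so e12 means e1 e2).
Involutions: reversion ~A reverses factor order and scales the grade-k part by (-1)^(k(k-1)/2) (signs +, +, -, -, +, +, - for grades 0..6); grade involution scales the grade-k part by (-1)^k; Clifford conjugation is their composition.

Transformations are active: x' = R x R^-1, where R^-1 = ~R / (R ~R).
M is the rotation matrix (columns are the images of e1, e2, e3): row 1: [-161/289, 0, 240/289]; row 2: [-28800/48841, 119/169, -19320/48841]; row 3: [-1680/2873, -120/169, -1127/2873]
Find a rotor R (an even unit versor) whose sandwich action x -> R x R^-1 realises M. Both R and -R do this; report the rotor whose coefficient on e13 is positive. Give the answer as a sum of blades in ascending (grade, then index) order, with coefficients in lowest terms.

Method: write R = a + b12*e12 + b13*e13 + b23*e23 with a^2 + b12^2 + b13^2 + b23^2 = 1 (so R^-1 = ~R). Expanding the columns R e_j ~R gives tr M = 4a^2 - 1 and, from the antisymmetric part, M21 - M12 = -4a*b12, M13 - M31 = 4a*b13, M32 - M23 = -4a*b23.
Here tr M = -11977/48841, so a^2 = (1 + tr M)/4 = 9216/48841 and a = ±96/221. Taking a = 96/221: M21 - M12 = -28800/48841, M13 - M31 = 69120/48841, M32 - M23 = -15360/48841, giving b12 = 75/221, b13 = 180/221, b23 = 40/221, i.e. R = 96/221 + 75/221*e12 + 180/221*e13 + 40/221*e23.
Its e13 coefficient is already positive.
Answer: 96/221 + 75/221*e12 + 180/221*e13 + 40/221*e23. Why the constraint matters: R and -R act identically through the sandwich — M has trace -11977/48841 either way — so only the sign condition on e13 picks one of the two preimages.


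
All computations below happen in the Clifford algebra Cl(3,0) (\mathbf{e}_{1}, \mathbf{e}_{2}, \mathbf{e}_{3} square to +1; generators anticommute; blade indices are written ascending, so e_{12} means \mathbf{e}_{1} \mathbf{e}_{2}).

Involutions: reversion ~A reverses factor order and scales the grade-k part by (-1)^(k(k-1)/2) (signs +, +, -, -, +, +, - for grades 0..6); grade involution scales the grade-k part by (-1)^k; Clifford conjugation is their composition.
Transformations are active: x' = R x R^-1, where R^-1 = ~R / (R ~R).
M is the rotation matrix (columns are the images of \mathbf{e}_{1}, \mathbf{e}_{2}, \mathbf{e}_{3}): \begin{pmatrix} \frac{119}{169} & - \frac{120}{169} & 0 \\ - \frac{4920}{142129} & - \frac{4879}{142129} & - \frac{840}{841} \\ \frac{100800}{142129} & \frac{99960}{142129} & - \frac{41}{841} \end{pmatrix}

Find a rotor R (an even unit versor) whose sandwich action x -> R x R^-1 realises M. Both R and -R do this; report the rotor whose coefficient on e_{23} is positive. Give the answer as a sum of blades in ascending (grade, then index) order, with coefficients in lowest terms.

Method: write R = a + b12*e_{12} + b13*e_{13} + b23*e_{23} with a^2 + b12^2 + b13^2 + b23^2 = 1 (so R^-1 = ~R). Expanding the columns R e_j ~R gives tr M = 4a^2 - 1 and, from the antisymmetric part, M21 - M12 = -4a*b12, M13 - M31 = 4a*b13, M32 - M23 = -4a*b23.
Here tr M = \frac{88271}{142129}, so a^2 = (1 + tr M)/4 = \frac{57600}{142129} and a = ±\frac{240}{377}. Taking a = \frac{240}{377}: M21 - M12 = \frac{96000}{142129}, M13 - M31 = -\frac{100800}{142129}, M32 - M23 = \frac{241920}{142129}, giving b12 = -\frac{100}{377}, b13 = -\frac{105}{377}, b23 = -\frac{252}{377}, i.e. R = \frac{240}{377} - \frac{100}{377} e_{12} - \frac{105}{377} e_{13} - \frac{252}{377} e_{23}.
Its e_{23} coefficient is negative, so report the other preimage -R.
Answer: -\frac{240}{377} + \frac{100}{377} e_{12} + \frac{105}{377} e_{13} + \frac{252}{377} e_{23}. Key observation: the double cover Spin(3) -> SO(3) sends R and -R to the same matrix (trace \frac{88271}{142129} here), so the stated sign of the e_{23} coefficient is what selects one sheet.


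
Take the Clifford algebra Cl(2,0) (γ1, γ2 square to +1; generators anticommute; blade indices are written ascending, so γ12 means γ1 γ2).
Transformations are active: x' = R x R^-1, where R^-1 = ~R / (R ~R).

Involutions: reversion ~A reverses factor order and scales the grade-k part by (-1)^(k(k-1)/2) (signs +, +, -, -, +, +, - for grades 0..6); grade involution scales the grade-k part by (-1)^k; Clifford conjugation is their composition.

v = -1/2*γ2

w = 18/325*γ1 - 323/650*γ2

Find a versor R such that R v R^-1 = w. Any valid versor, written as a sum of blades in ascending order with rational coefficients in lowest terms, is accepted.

Reasoning: v^2 = w^2 = 1/4 since conjugation preserves the quadratic form; R = v + w = 18/325*γ1 - 324/325*γ2 is then valid when invertible, keeping its own part and reversing (v - w)/2.
Answer: 18/325*γ1 - 324/325*γ2


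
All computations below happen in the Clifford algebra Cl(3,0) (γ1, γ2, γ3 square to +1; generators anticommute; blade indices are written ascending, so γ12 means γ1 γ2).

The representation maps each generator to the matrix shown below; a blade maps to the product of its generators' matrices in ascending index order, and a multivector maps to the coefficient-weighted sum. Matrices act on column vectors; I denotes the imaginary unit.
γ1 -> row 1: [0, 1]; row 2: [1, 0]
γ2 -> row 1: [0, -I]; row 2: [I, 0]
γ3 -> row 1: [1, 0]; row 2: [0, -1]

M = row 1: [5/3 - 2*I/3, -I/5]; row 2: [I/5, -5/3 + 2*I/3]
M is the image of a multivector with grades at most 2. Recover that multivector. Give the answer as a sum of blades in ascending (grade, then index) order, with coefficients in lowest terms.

Method: 1, rho(γ1), rho(γ2), rho(γ3) form a trace-orthogonal basis of the 2x2 complex matrices (tr(X Y) = 2 if X = Y, else 0), so M = m0*1 + m1*rho(γ1) + m2*rho(γ2) + m3*rho(γ3) with m0 = tr(M)/2 = 0, m1 = tr(M rho(γ1))/2 = 0, m2 = tr(M rho(γ2))/2 = 1/5, m3 = tr(M rho(γ3))/2 = 5/3 - 2*I/3.
Multiplying table entries, the bivector images are rho(γ12) = I*rho(γ3), rho(γ13) = -I*rho(γ2), rho(γ23) = I*rho(γ1); with real blade coefficients the real parts of m0..m3 are the coefficients of 1, γ1, γ2, γ3 and the imaginary parts give the bivectors (γ23: Im m1, γ13: -Im m2, γ12: Im m3).
Answer: 1/5*γ2 + 5/3*γ3 - 2/3*γ12


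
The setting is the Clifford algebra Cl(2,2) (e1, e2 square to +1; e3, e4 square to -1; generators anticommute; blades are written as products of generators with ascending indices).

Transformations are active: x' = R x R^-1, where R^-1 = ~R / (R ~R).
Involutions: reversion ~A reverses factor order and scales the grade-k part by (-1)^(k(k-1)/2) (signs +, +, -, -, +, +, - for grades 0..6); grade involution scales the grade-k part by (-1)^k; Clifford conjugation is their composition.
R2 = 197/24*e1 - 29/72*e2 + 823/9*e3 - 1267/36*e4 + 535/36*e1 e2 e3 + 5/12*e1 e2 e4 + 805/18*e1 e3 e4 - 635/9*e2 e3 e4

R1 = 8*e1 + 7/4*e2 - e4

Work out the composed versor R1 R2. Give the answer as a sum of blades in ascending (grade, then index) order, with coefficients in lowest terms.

Distribute over the terms of R1 (each basis-blade product reordered to ascending indices, repeated generators contracted through their squares):
(8*e1) R2 = 197/3 - 29/9*e1 e2 + 6584/9*e1 e3 - 2534/9*e1 e4 + 1070/9*e2 e3 + 10/3*e2 e4 + 3220/9*e3 e4 - 5080/9*e1 e2 e3 e4
(7/4*e2) R2 = -203/288 - 1379/96*e1 e2 - 3745/144*e1 e3 - 35/48*e1 e4 + 5761/36*e2 e3 - 8869/144*e2 e4 - 4445/36*e3 e4 - 5635/72*e1 e2 e3 e4
(-e4) R2 = -1267/36 + 5/12*e1 e2 + 805/18*e1 e3 + 197/24*e1 e4 - 635/9*e2 e3 - 29/72*e2 e4 + 823/9*e3 e4 + 535/36*e1 e2 e3 e4
Summing the partial products and collecting blades:
Answer: 8573/288 - 4945/288*e1 e2 + 36013/48*e1 e3 - 39467/144*e1 e4 + 7501/36*e2 e3 - 8447/144*e2 e4 + 1303/4*e3 e4 - 45205/72*e1 e2 e3 e4


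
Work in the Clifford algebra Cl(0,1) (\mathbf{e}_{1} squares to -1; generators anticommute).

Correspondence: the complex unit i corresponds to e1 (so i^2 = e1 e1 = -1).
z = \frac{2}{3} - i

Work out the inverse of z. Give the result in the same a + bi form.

In blades: z = \frac{2}{3} - e_{1}.
With qbar = \frac{2}{3} + e_{1} (scalar fixed, mapped units negated), z qbar = \frac{13}{9} (the sum of squared coefficients), so z^-1 = qbar / (\frac{13}{9}) = \frac{6}{13} + \frac{9}{13} e_{1}; translating back:
Answer: \frac{6}{13} + \frac{9}{13}i


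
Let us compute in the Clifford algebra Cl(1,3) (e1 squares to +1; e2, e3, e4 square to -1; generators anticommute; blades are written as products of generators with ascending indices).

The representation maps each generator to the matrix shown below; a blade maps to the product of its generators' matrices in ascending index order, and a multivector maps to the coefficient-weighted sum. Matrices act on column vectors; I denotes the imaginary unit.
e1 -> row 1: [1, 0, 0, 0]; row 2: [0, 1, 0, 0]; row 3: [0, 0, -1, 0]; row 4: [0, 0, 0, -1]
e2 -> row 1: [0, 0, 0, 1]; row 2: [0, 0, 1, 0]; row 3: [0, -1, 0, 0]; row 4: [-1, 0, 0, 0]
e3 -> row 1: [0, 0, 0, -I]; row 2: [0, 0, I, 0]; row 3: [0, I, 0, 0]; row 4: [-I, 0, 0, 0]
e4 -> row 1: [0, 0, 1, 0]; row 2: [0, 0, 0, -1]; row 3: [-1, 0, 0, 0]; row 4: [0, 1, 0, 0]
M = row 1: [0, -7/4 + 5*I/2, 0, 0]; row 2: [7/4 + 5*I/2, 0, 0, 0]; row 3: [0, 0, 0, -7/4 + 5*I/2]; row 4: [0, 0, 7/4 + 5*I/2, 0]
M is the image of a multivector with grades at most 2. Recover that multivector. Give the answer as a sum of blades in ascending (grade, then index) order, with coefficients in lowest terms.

Method: the blade images are trace-orthogonal — tr(rho(e_A) rho(e_B)^-1) = 4 if A = B and 0 otherwise — and rho(e_A)^-1 = (e_A)^2 * rho(e_A) with (e_A)^2 = +1 or -1, so the coefficient of e_A in the preimage is (e_A)^2 * tr(M rho(e_A))/4.
Nonzero projections over blades of grade <= 2: e2 e4: (e2 e4)^2 = -1, tr(M rho(e2 e4)) = 7, coefficient -7/4; e3 e4: (e3 e4)^2 = -1, tr(M rho(e3 e4)) = 10, coefficient -5/2. Every other blade of grade <= 2 projects to 0.
Answer: -7/4*e2 e4 - 5/2*e3 e4


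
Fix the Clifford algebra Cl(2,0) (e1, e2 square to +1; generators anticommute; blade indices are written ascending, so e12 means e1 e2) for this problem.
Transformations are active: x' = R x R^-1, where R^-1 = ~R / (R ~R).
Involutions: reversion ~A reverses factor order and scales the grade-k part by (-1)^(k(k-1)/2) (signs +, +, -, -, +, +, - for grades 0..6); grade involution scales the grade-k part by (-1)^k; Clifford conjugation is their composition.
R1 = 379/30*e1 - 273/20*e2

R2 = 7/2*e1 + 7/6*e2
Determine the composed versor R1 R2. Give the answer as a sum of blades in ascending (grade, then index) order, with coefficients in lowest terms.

Distribute over the terms of R1 (each basis-blade product reordered to ascending indices, repeated generators contracted through their squares):
(379/30*e1) R2 = 2653/60 + 2653/180*e12
(-273/20*e2) R2 = -637/40 + 1911/40*e12
Summing the partial products and collecting blades:
Answer: 679/24 + 4501/72*e12


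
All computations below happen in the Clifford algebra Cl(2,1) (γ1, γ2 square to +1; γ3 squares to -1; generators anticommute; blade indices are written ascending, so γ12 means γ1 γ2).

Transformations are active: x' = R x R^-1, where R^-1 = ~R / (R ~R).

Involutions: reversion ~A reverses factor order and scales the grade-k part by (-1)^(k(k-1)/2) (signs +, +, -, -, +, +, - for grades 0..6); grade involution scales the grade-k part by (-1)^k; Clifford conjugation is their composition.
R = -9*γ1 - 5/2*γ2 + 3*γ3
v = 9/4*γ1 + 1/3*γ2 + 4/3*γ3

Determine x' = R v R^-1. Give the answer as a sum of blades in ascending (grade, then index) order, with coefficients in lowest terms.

~R = -9*γ1 - 5/2*γ2 + 3*γ3, and R ~R = 313/4, so R^-1 = ~R / (313/4).
R v = -301/12 + 21/8*γ12 - 75/4*γ13 - 13/3*γ23
Answer: 4407/1252*γ1 + 1192/939*γ2 - 3058/939*γ3


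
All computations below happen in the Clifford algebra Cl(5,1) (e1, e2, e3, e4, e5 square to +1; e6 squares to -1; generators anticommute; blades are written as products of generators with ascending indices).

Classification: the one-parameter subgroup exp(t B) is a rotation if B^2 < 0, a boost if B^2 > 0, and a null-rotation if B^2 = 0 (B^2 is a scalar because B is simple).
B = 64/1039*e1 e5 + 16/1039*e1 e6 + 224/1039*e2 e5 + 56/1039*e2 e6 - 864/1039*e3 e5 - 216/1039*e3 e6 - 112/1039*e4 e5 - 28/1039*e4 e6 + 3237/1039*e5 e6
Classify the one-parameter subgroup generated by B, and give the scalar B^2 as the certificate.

B^2 term by term: the squares give (64/1039)^2*(e1 e5)^2 + (16/1039)^2*(e1 e6)^2 + (224/1039)^2*(e2 e5)^2 + (56/1039)^2*(e2 e6)^2 + (-864/1039)^2*(e3 e5)^2 + (-216/1039)^2*(e3 e6)^2 + (-112/1039)^2*(e4 e5)^2 + (-28/1039)^2*(e4 e6)^2 + (3237/1039)^2*(e5 e6)^2 = 4096/1079521*(-1) + 256/1079521*(+1) + 50176/1079521*(-1) + 3136/1079521*(+1) + 746496/1079521*(-1) + 46656/1079521*(+1) + 12544/1079521*(-1) + 784/1079521*(+1) + 10478169/1079521*(+1) = 9 (each basis 2-blade squares to minus the product of its generators' squares); cross terms between blades sharing an index anticommute and cancel; the commuting (index-disjoint) pairs give grade-4 terms 2*c*c'*(blade product), which cancel blade by blade — e1 e2 e5 e6: -7168/1079521 + 7168/1079521 = 0; e1 e3 e5 e6: 27648/1079521 - 27648/1079521 = 0; e1 e4 e5 e6: 3584/1079521 - 3584/1079521 = 0; e2 e3 e5 e6: 96768/1079521 - 96768/1079521 = 0; e2 e4 e5 e6: 12544/1079521 - 12544/1079521 = 0; e3 e4 e5 e6: -48384/1079521 + 48384/1079521 = 0 — confirming B is simple. So B^2 = 9.
Answer: boost, certificate B^2 = 9. B^2 = 9 is basis-independent, so its sign is the whole story.


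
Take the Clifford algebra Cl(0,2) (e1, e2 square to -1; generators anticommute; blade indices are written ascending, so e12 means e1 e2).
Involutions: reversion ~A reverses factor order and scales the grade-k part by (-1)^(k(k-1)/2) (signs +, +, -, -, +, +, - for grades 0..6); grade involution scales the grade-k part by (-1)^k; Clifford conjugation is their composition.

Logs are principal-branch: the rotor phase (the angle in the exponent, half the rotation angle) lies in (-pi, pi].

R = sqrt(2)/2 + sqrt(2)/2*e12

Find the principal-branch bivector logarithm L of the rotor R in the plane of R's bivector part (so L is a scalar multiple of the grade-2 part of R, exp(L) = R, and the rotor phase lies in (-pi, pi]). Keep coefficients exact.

The scalar part of R is sqrt(2)/2, and that scalar determines the rotor phase on the principal branch; recovering the unit plane as bivector-part over sine of the phase gives L = phase * plane.
Concretely: cos(phase) = sqrt(2)/2 gives phase = ±pi/4, and since phase/sin(phase) is even the sign is immaterial: L = (phase/sin(phase)) * <R>_2 = (sqrt(2)*pi/4) * <R>_2.
Answer: pi/4*e12


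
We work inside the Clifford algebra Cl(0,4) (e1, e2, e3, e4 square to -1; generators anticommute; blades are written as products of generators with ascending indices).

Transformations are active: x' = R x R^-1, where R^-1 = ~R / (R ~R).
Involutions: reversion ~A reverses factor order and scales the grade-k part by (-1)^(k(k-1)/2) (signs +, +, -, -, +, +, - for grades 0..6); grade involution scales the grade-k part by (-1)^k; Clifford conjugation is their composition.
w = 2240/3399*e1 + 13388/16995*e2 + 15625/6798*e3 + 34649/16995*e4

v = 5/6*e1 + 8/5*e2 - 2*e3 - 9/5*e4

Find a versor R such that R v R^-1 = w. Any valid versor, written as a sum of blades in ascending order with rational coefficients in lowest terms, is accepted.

Since q(v) = q(w) = -1889/180, the sum R = v + w = 10145/6798*e1 + 8116/3399*e2 + 2029/6798*e3 + 4058/16995*e4 does the job whenever invertible.
Answer: 10145/6798*e1 + 8116/3399*e2 + 2029/6798*e3 + 4058/16995*e4


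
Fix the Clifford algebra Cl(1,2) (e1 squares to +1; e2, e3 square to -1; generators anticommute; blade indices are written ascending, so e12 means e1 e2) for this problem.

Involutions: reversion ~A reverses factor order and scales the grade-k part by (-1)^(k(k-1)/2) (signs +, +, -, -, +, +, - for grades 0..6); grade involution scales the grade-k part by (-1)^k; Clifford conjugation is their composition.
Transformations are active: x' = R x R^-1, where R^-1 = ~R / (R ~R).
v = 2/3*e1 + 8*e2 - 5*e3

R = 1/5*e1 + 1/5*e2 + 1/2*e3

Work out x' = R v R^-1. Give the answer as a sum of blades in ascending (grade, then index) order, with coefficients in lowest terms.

~R = 1/5*e1 + 1/5*e2 + 1/2*e3, and R ~R = -1/4, so R^-1 = ~R / (-1/4).
R v = 31/30 + 22/15*e12 - 4/3*e13 - 5*e23
Answer: -58/25*e1 - 724/75*e2 + 13/15*e3


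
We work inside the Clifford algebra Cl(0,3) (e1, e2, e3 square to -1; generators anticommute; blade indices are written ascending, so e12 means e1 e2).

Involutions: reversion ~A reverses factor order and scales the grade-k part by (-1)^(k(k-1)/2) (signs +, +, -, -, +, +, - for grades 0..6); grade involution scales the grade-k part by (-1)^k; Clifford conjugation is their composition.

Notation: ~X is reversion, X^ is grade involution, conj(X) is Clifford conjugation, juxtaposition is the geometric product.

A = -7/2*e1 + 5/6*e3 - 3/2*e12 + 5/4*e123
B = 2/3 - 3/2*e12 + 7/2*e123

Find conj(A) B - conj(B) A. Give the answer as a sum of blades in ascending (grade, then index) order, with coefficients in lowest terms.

first term: 53/8 + 7/3*e1 + 21/4*e2 - 283/72*e3 + 47/12*e12 - 49/4*e23 + 25/12*e123
second term: 53/8 - 7/3*e1 - 21/4*e2 + 283/72*e3 - 47/12*e12 + 49/4*e23 + 25/12*e123
Answer: 14/3*e1 + 21/2*e2 - 283/36*e3 + 47/6*e12 - 49/2*e23


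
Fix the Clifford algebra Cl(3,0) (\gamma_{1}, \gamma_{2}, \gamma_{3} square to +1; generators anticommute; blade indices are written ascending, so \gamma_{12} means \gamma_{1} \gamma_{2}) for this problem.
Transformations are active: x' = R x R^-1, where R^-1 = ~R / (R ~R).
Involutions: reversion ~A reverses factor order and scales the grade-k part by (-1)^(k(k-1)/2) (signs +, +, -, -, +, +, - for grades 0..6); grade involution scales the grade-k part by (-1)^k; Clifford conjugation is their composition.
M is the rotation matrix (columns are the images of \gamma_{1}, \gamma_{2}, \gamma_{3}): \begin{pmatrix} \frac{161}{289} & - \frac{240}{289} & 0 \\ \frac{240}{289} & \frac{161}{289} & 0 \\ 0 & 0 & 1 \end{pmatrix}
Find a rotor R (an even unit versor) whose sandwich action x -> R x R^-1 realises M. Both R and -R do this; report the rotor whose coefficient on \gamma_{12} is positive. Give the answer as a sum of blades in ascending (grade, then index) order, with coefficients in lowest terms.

Method: write R = a + b12*\gamma_{12} + b13*\gamma_{13} + b23*\gamma_{23} with a^2 + b12^2 + b13^2 + b23^2 = 1 (so R^-1 = ~R). Expanding the columns R e_j ~R gives tr M = 4a^2 - 1 and, from the antisymmetric part, M21 - M12 = -4a*b12, M13 - M31 = 4a*b13, M32 - M23 = -4a*b23.
Here tr M = \frac{611}{289}, so a^2 = (1 + tr M)/4 = \frac{225}{289} and a = ±\frac{15}{17}. Taking a = \frac{15}{17}: M21 - M12 = \frac{480}{289}, M13 - M31 = 0, M32 - M23 = 0, giving b12 = -\frac{8}{17}, b13 = 0, b23 = 0, i.e. R = \frac{15}{17} - \frac{8}{17} \gamma_{12}.
Its \gamma_{12} coefficient is negative, so report the other preimage -R.
Answer: -\frac{15}{17} + \frac{8}{17} \gamma_{12}. Note: both R and -R realise this M (trace \frac{611}{289}); the covering map identifies them, and the \gamma_{12}-coefficient sign is the tie-breaker.


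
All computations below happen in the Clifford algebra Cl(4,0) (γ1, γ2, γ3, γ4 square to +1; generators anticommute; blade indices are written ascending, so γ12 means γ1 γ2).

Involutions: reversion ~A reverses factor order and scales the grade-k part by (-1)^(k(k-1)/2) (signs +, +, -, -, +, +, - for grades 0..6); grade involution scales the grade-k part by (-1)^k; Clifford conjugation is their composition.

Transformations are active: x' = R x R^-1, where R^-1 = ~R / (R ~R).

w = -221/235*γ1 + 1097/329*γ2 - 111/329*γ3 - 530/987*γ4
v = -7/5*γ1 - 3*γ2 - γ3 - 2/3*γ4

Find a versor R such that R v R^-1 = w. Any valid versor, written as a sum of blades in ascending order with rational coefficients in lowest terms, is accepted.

Reasoning: v^2 = w^2 = 2791/225 since conjugation preserves the quadratic form; R = v + w = -110/47*γ1 + 110/329*γ2 - 440/329*γ3 - 396/329*γ4 is then valid when invertible, keeping its own part and reversing (v - w)/2.
Answer: -110/47*γ1 + 110/329*γ2 - 440/329*γ3 - 396/329*γ4


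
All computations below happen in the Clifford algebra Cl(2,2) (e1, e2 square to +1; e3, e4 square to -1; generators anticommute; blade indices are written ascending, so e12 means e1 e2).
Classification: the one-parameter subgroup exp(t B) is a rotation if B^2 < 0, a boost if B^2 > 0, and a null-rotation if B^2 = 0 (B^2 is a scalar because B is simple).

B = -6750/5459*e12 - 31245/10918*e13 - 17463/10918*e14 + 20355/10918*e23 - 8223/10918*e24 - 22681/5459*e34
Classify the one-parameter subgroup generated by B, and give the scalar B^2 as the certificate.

B^2 term by term: the squares give (-6750/5459)^2*(e12)^2 + (-31245/10918)^2*(e13)^2 + (-17463/10918)^2*(e14)^2 + (20355/10918)^2*(e23)^2 + (-8223/10918)^2*(e24)^2 + (-22681/5459)^2*(e34)^2 = 45562500/29800681*(-1) + 976250025/119202724*(+1) + 304956369/119202724*(+1) + 414326025/119202724*(+1) + 67617729/119202724*(+1) + 514427761/29800681*(-1) = -4 (each basis 2-blade squares to minus the product of its generators' squares); cross terms between blades sharing an index anticommute and cancel; the commuting (index-disjoint) pairs give grade-4 terms 2*c*c'*(blade product), which cancel blade by blade — e1234: 306193500/29800681 - 256927635/59601362 - 355459365/59601362 = 0 — confirming B is simple. So B^2 = -4.
Answer: rotation, certificate B^2 = -4. One invariant decides it: the square -4 survives every conjugation, and its sign is exactly the classification.


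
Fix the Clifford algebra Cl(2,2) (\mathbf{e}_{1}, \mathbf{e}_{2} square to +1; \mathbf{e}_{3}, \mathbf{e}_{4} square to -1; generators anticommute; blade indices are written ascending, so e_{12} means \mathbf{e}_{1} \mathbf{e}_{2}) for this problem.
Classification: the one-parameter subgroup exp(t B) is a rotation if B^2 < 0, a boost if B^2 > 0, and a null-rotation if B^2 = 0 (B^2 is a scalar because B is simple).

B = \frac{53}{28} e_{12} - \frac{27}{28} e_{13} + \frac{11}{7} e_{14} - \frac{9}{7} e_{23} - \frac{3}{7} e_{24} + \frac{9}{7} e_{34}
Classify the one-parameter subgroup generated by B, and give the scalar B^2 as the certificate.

B^2 term by term: the squares give (\frac{53}{28})^2*(e_{12})^2 + (-\frac{27}{28})^2*(e_{13})^2 + (\frac{11}{7})^2*(e_{14})^2 + (-\frac{9}{7})^2*(e_{23})^2 + (-\frac{3}{7})^2*(e_{24})^2 + (\frac{9}{7})^2*(e_{34})^2 = \frac{2809}{784}*(-1) + \frac{729}{784}*(+1) + \frac{121}{49}*(+1) + \frac{81}{49}*(+1) + \frac{9}{49}*(+1) + \frac{81}{49}*(-1) = 0 (each basis 2-blade squares to minus the product of its generators' squares); cross terms between blades sharing an index anticommute and cancel; the commuting (index-disjoint) pairs give grade-4 terms 2*c*c'*(blade product), which cancel blade by blade — e_{1234}: \frac{477}{98} - \frac{81}{98} - \frac{198}{49} = 0 — confirming B is simple. So B^2 = 0.
Answer: null-rotation, certificate B^2 = 0. Why this suffices: the scalar 0 survives any versor conjugation, so its sign alone determines the class however B is presented.


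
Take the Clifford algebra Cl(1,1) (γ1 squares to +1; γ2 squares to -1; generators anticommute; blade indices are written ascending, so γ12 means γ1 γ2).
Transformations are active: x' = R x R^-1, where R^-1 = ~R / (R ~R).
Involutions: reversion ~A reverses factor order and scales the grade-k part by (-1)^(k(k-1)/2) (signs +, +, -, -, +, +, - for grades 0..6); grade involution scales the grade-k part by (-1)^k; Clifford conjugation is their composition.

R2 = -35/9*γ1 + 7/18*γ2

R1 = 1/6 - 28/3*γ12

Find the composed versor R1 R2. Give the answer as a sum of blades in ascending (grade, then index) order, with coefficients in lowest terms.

Distribute over the terms of R1 (each basis-blade product reordered to ascending indices, repeated generators contracted through their squares):
(1/6) R2 = -35/54*γ1 + 7/108*γ2
(-28/3*γ12) R2 = 98/27*γ1 - 980/27*γ2
Summing the partial products and collecting blades:
Answer: 161/54*γ1 - 3913/108*γ2


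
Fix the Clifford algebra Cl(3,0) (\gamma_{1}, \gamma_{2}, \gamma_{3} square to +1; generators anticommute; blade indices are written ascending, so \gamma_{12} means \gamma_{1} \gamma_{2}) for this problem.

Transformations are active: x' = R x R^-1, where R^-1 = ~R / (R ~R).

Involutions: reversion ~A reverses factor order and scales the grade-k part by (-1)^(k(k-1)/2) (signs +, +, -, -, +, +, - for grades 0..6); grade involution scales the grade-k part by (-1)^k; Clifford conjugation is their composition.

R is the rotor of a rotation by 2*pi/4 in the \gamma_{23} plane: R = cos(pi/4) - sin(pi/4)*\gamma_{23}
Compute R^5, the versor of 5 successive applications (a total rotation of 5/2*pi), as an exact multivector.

Rotor phase runs at HALF the rotation angle; powers of one rotor simply add phase, so after 5 steps in \gamma_{23} the phase is 5*pi/4 = \frac{5 \pi}{4} and R^5 = cos(\frac{5 \pi}{4}) - sin(\frac{5 \pi}{4})*\gamma_{23}.
cos(\frac{5 \pi}{4}) = - \frac{\sqrt{2}}{2} and sin(\frac{5 \pi}{4}) = - \frac{\sqrt{2}}{2}, so R^5 = - \frac{\sqrt{2}}{2} + \frac{\sqrt{2}}{2} \gamma_{23}. The net rotation is 1/2*pi (after discarding 1 full turn, each of which contributes a factor -1 to the rotor); the rotor keeps the half-angle phase exactly.
Answer: - \frac{\sqrt{2}}{2} + \frac{\sqrt{2}}{2} \gamma_{23}


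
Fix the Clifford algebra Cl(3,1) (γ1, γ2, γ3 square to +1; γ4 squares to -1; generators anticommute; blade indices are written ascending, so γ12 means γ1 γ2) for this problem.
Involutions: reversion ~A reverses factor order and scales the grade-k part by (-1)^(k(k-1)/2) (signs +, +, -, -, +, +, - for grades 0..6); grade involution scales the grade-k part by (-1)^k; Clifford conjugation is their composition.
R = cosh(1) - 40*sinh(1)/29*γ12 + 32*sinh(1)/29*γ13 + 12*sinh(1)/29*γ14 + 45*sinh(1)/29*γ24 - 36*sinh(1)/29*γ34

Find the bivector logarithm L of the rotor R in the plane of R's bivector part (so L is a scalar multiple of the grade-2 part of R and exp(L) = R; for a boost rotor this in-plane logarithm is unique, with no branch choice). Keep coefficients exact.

The scalar part of R is cosh(1), which fixes the rapidity magnitude through cosh (cosh is even, so it cannot fix the sign — the bivector part carries that); dividing the bivector part by sinh of the rapidity gives the plane, and L = rapidity * plane, where the joint sign ambiguity of (rapidity, plane) cancels in the product.
Concretely: cosh(rapidity) = cosh(1) gives rapidity = ±1, and since rapidity/sinh(rapidity) is even the sign is immaterial: L = (rapidity/sinh(rapidity)) * <R>_2 = (1/sinh(1)) * <R>_2.
Answer: -40/29*γ12 + 32/29*γ13 + 12/29*γ14 + 45/29*γ24 - 36/29*γ34
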